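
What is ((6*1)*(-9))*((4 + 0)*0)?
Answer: 0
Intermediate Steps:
((6*1)*(-9))*((4 + 0)*0) = (6*(-9))*(4*0) = -54*0 = 0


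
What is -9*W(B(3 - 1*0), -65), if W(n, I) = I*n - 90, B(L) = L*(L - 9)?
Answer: -9720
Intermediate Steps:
B(L) = L*(-9 + L)
W(n, I) = -90 + I*n
-9*W(B(3 - 1*0), -65) = -9*(-90 - 65*(3 - 1*0)*(-9 + (3 - 1*0))) = -9*(-90 - 65*(3 + 0)*(-9 + (3 + 0))) = -9*(-90 - 195*(-9 + 3)) = -9*(-90 - 195*(-6)) = -9*(-90 - 65*(-18)) = -9*(-90 + 1170) = -9*1080 = -1*9720 = -9720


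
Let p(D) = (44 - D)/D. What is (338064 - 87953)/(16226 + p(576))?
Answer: 36015984/2336411 ≈ 15.415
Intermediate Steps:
p(D) = (44 - D)/D
(338064 - 87953)/(16226 + p(576)) = (338064 - 87953)/(16226 + (44 - 1*576)/576) = 250111/(16226 + (44 - 576)/576) = 250111/(16226 + (1/576)*(-532)) = 250111/(16226 - 133/144) = 250111/(2336411/144) = 250111*(144/2336411) = 36015984/2336411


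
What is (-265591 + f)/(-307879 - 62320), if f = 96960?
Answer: 168631/370199 ≈ 0.45551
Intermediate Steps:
(-265591 + f)/(-307879 - 62320) = (-265591 + 96960)/(-307879 - 62320) = -168631/(-370199) = -168631*(-1/370199) = 168631/370199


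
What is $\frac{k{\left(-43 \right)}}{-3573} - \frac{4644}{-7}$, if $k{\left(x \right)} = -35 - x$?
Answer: $\frac{16592956}{25011} \approx 663.43$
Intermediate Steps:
$\frac{k{\left(-43 \right)}}{-3573} - \frac{4644}{-7} = \frac{-35 - -43}{-3573} - \frac{4644}{-7} = \left(-35 + 43\right) \left(- \frac{1}{3573}\right) - - \frac{4644}{7} = 8 \left(- \frac{1}{3573}\right) + \frac{4644}{7} = - \frac{8}{3573} + \frac{4644}{7} = \frac{16592956}{25011}$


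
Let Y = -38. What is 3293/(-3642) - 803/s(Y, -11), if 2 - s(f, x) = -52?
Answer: -258529/16389 ≈ -15.775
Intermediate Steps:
s(f, x) = 54 (s(f, x) = 2 - 1*(-52) = 2 + 52 = 54)
3293/(-3642) - 803/s(Y, -11) = 3293/(-3642) - 803/54 = 3293*(-1/3642) - 803*1/54 = -3293/3642 - 803/54 = -258529/16389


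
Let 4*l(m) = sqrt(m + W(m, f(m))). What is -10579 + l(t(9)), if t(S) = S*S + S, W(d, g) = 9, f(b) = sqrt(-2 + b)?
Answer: -10579 + 3*sqrt(11)/4 ≈ -10577.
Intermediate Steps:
t(S) = S + S**2 (t(S) = S**2 + S = S + S**2)
l(m) = sqrt(9 + m)/4 (l(m) = sqrt(m + 9)/4 = sqrt(9 + m)/4)
-10579 + l(t(9)) = -10579 + sqrt(9 + 9*(1 + 9))/4 = -10579 + sqrt(9 + 9*10)/4 = -10579 + sqrt(9 + 90)/4 = -10579 + sqrt(99)/4 = -10579 + (3*sqrt(11))/4 = -10579 + 3*sqrt(11)/4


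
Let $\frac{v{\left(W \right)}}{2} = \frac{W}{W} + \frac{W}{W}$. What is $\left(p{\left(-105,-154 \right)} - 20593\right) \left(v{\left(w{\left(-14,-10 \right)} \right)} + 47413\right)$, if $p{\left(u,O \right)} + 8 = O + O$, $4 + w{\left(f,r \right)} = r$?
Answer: $-991442053$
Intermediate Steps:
$w{\left(f,r \right)} = -4 + r$
$p{\left(u,O \right)} = -8 + 2 O$ ($p{\left(u,O \right)} = -8 + \left(O + O\right) = -8 + 2 O$)
$v{\left(W \right)} = 4$ ($v{\left(W \right)} = 2 \left(\frac{W}{W} + \frac{W}{W}\right) = 2 \left(1 + 1\right) = 2 \cdot 2 = 4$)
$\left(p{\left(-105,-154 \right)} - 20593\right) \left(v{\left(w{\left(-14,-10 \right)} \right)} + 47413\right) = \left(\left(-8 + 2 \left(-154\right)\right) - 20593\right) \left(4 + 47413\right) = \left(\left(-8 - 308\right) - 20593\right) 47417 = \left(-316 - 20593\right) 47417 = \left(-20909\right) 47417 = -991442053$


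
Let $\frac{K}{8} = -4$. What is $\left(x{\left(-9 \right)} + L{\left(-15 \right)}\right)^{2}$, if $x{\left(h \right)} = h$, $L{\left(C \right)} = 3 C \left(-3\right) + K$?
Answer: $8836$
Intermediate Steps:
$K = -32$ ($K = 8 \left(-4\right) = -32$)
$L{\left(C \right)} = -32 - 9 C$ ($L{\left(C \right)} = 3 C \left(-3\right) - 32 = - 9 C - 32 = -32 - 9 C$)
$\left(x{\left(-9 \right)} + L{\left(-15 \right)}\right)^{2} = \left(-9 - -103\right)^{2} = \left(-9 + \left(-32 + 135\right)\right)^{2} = \left(-9 + 103\right)^{2} = 94^{2} = 8836$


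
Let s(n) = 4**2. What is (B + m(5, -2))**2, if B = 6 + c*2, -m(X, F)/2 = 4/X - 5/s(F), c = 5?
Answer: 361201/1600 ≈ 225.75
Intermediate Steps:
s(n) = 16
m(X, F) = 5/8 - 8/X (m(X, F) = -2*(4/X - 5/16) = -2*(-5/16 + 4/X) = 5/8 - 8/X)
B = 16 (B = 6 + 5*2 = 6 + 10 = 16)
(B + m(5, -2))**2 = (16 + (5/8 - 8/5))**2 = (16 - 39/40)**2 = (601/40)**2 = 361201/1600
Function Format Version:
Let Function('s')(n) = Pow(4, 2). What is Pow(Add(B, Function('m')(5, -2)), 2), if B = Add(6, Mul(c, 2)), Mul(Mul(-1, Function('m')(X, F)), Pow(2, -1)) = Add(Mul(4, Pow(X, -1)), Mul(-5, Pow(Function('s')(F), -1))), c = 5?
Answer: Rational(361201, 1600) ≈ 225.75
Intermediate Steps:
Function('s')(n) = 16
Function('m')(X, F) = Add(Rational(5, 8), Mul(-8, Pow(X, -1))) (Function('m')(X, F) = Mul(-2, Add(Mul(4, Pow(X, -1)), Mul(-5, Pow(16, -1)))) = Mul(-2, Add(Mul(4, Pow(X, -1)), Mul(-5, Rational(1, 16)))) = Mul(-2, Add(Mul(4, Pow(X, -1)), Rational(-5, 16))) = Mul(-2, Add(Rational(-5, 16), Mul(4, Pow(X, -1)))) = Add(Rational(5, 8), Mul(-8, Pow(X, -1))))
B = 16 (B = Add(6, Mul(5, 2)) = Add(6, 10) = 16)
Pow(Add(B, Function('m')(5, -2)), 2) = Pow(Add(16, Add(Rational(5, 8), Mul(-8, Pow(5, -1)))), 2) = Pow(Add(16, Add(Rational(5, 8), Mul(-8, Rational(1, 5)))), 2) = Pow(Add(16, Add(Rational(5, 8), Rational(-8, 5))), 2) = Pow(Add(16, Rational(-39, 40)), 2) = Pow(Rational(601, 40), 2) = Rational(361201, 1600)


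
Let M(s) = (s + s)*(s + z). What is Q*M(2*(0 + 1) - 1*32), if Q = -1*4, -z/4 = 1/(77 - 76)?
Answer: -8160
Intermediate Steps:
z = -4 (z = -4/(77 - 76) = -4/1 = -4*1 = -4)
M(s) = 2*s*(-4 + s) (M(s) = (s + s)*(s - 4) = (2*s)*(-4 + s) = 2*s*(-4 + s))
Q = -4
Q*M(2*(0 + 1) - 1*32) = -8*(2*(0 + 1) - 1*32)*(-4 + (2*(0 + 1) - 1*32)) = -8*(2*1 - 32)*(-4 + (2*1 - 32)) = -8*(2 - 32)*(-4 + (2 - 32)) = -8*(-30)*(-4 - 30) = -8*(-30)*(-34) = -4*2040 = -8160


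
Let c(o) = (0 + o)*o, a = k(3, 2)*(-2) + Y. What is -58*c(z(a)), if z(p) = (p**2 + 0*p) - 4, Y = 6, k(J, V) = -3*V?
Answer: -5939200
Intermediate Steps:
a = 18 (a = -3*2*(-2) + 6 = -6*(-2) + 6 = 12 + 6 = 18)
z(p) = -4 + p**2 (z(p) = (p**2 + 0) - 4 = p**2 - 4 = -4 + p**2)
c(o) = o**2 (c(o) = o*o = o**2)
-58*c(z(a)) = -58*(-4 + 18**2)**2 = -58*(-4 + 324)**2 = -58*320**2 = -58*102400 = -5939200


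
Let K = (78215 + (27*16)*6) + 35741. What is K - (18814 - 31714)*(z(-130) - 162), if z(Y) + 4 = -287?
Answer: -5727152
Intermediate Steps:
z(Y) = -291 (z(Y) = -4 - 287 = -291)
K = 116548 (K = (78215 + 432*6) + 35741 = (78215 + 2592) + 35741 = 80807 + 35741 = 116548)
K - (18814 - 31714)*(z(-130) - 162) = 116548 - (18814 - 31714)*(-291 - 162) = 116548 - (-12900)*(-453) = 116548 - 1*5843700 = 116548 - 5843700 = -5727152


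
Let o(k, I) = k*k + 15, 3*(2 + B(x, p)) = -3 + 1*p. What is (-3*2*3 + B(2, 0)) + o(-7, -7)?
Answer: 43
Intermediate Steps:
B(x, p) = -3 + p/3 (B(x, p) = -2 + (-3 + 1*p)/3 = -2 + (-3 + p)/3 = -2 + (-1 + p/3) = -3 + p/3)
o(k, I) = 15 + k² (o(k, I) = k² + 15 = 15 + k²)
(-3*2*3 + B(2, 0)) + o(-7, -7) = (-3*2*3 + (-3 + (⅓)*0)) + (15 + (-7)²) = (-6*3 + (-3 + 0)) + (15 + 49) = (-18 - 3) + 64 = -21 + 64 = 43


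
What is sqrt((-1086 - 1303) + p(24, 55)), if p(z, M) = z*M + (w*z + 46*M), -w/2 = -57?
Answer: sqrt(4197) ≈ 64.784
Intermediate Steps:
w = 114 (w = -2*(-57) = 114)
p(z, M) = 46*M + 114*z + M*z (p(z, M) = z*M + (114*z + 46*M) = M*z + (46*M + 114*z) = 46*M + 114*z + M*z)
sqrt((-1086 - 1303) + p(24, 55)) = sqrt((-1086 - 1303) + (46*55 + 114*24 + 55*24)) = sqrt(-2389 + (2530 + 2736 + 1320)) = sqrt(-2389 + 6586) = sqrt(4197)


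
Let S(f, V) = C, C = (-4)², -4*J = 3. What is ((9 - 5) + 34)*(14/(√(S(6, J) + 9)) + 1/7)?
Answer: 3914/35 ≈ 111.83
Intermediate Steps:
J = -¾ (J = -¼*3 = -¾ ≈ -0.75000)
C = 16
S(f, V) = 16
((9 - 5) + 34)*(14/(√(S(6, J) + 9)) + 1/7) = ((9 - 5) + 34)*(14/(√(16 + 9)) + 1/7) = (4 + 34)*(14/(√25) + 1*(⅐)) = 38*(14/5 + ⅐) = 38*(103/35) = 3914/35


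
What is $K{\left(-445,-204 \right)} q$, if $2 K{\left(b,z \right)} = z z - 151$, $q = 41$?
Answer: $\frac{1700065}{2} \approx 8.5003 \cdot 10^{5}$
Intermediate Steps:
$K{\left(b,z \right)} = - \frac{151}{2} + \frac{z^{2}}{2}$ ($K{\left(b,z \right)} = \frac{z z - 151}{2} = \frac{z^{2} - 151}{2} = \frac{-151 + z^{2}}{2} = - \frac{151}{2} + \frac{z^{2}}{2}$)
$K{\left(-445,-204 \right)} q = \left(- \frac{151}{2} + \frac{\left(-204\right)^{2}}{2}\right) 41 = \left(- \frac{151}{2} + \frac{1}{2} \cdot 41616\right) 41 = \left(- \frac{151}{2} + 20808\right) 41 = \frac{41465}{2} \cdot 41 = \frac{1700065}{2}$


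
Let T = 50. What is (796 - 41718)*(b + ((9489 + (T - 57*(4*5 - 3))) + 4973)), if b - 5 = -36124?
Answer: 923855072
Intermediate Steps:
b = -36119 (b = 5 - 36124 = -36119)
(796 - 41718)*(b + ((9489 + (T - 57*(4*5 - 3))) + 4973)) = (796 - 41718)*(-36119 + ((9489 + (50 - 57*(4*5 - 3))) + 4973)) = -40922*(-36119 + ((9489 + (50 - 57*(20 - 3))) + 4973)) = -40922*(-36119 + ((9489 + (50 - 57*17)) + 4973)) = -40922*(-36119 + ((9489 + (50 - 969)) + 4973)) = -40922*(-36119 + ((9489 - 919) + 4973)) = -40922*(-36119 + (8570 + 4973)) = -40922*(-36119 + 13543) = -40922*(-22576) = 923855072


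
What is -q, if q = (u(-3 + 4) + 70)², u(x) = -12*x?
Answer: -3364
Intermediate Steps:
q = 3364 (q = (-12*(-3 + 4) + 70)² = (-12*1 + 70)² = (-12 + 70)² = 58² = 3364)
-q = -1*3364 = -3364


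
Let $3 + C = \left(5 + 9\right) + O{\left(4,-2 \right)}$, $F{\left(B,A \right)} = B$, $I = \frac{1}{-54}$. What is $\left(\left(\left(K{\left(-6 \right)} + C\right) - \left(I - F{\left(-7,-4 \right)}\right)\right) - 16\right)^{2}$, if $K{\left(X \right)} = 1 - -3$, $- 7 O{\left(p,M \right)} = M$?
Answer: $\frac{8462281}{142884} \approx 59.225$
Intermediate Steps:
$I = - \frac{1}{54} \approx -0.018519$
$O{\left(p,M \right)} = - \frac{M}{7}$
$K{\left(X \right)} = 4$ ($K{\left(X \right)} = 1 + 3 = 4$)
$C = \frac{79}{7}$ ($C = -3 + \left(\left(5 + 9\right) - - \frac{2}{7}\right) = -3 + \left(14 + \frac{2}{7}\right) = -3 + \frac{100}{7} = \frac{79}{7} \approx 11.286$)
$\left(\left(\left(K{\left(-6 \right)} + C\right) - \left(I - F{\left(-7,-4 \right)}\right)\right) - 16\right)^{2} = \left(\left(\left(4 + \frac{79}{7}\right) - \frac{377}{54}\right) - 16\right)^{2} = \left(\left(\frac{107}{7} + \left(-7 + \frac{1}{54}\right)\right) - 16\right)^{2} = \left(\left(\frac{107}{7} - \frac{377}{54}\right) - 16\right)^{2} = \left(\frac{3139}{378} - 16\right)^{2} = \left(- \frac{2909}{378}\right)^{2} = \frac{8462281}{142884}$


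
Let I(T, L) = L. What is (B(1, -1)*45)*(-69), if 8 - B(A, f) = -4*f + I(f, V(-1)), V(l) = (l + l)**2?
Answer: 0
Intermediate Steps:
V(l) = 4*l**2 (V(l) = (2*l)**2 = 4*l**2)
B(A, f) = 4 + 4*f (B(A, f) = 8 - (-4*f + 4*(-1)**2) = 8 - (-4*f + 4*1) = 8 - (-4*f + 4) = 8 - (4 - 4*f) = 8 + (-4 + 4*f) = 4 + 4*f)
(B(1, -1)*45)*(-69) = ((4 + 4*(-1))*45)*(-69) = ((4 - 4)*45)*(-69) = (0*45)*(-69) = 0*(-69) = 0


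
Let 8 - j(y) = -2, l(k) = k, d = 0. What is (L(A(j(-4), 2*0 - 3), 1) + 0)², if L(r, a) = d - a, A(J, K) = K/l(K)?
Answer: 1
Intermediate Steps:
j(y) = 10 (j(y) = 8 - 1*(-2) = 8 + 2 = 10)
A(J, K) = 1 (A(J, K) = K/K = 1)
L(r, a) = -a (L(r, a) = 0 - a = -a)
(L(A(j(-4), 2*0 - 3), 1) + 0)² = (-1*1 + 0)² = (-1 + 0)² = (-1)² = 1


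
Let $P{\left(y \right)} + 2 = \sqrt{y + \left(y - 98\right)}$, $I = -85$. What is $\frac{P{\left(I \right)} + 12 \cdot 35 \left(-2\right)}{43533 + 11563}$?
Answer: $- \frac{421}{27548} + \frac{i \sqrt{67}}{27548} \approx -0.015282 + 0.00029713 i$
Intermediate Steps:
$P{\left(y \right)} = -2 + \sqrt{-98 + 2 y}$ ($P{\left(y \right)} = -2 + \sqrt{y + \left(y - 98\right)} = -2 + \sqrt{y + \left(-98 + y\right)} = -2 + \sqrt{-98 + 2 y}$)
$\frac{P{\left(I \right)} + 12 \cdot 35 \left(-2\right)}{43533 + 11563} = \frac{\left(-2 + \sqrt{-98 + 2 \left(-85\right)}\right) + 12 \cdot 35 \left(-2\right)}{43533 + 11563} = \frac{\left(-2 + \sqrt{-98 - 170}\right) + 420 \left(-2\right)}{55096} = \left(\left(-2 + \sqrt{-268}\right) - 840\right) \frac{1}{55096} = \left(\left(-2 + 2 i \sqrt{67}\right) - 840\right) \frac{1}{55096} = \left(-842 + 2 i \sqrt{67}\right) \frac{1}{55096} = - \frac{421}{27548} + \frac{i \sqrt{67}}{27548}$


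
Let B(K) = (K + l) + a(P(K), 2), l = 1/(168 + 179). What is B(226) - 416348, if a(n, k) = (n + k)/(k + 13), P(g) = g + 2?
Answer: -433167037/1041 ≈ -4.1611e+5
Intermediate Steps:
P(g) = 2 + g
a(n, k) = (k + n)/(13 + k)
l = 1/347 ≈ 0.0028818
B(K) = 1403/5205 + 16*K/15 (B(K) = (K + 1/347) + (2 + (2 + K))/(13 + 2) = (1/347 + K) + (4 + K)/15 = (1/347 + K) + (4/15 + K/15) = 1403/5205 + 16*K/15)
B(226) - 416348 = (1403/5205 + (16/15)*226) - 416348 = (1403/5205 + 3616/15) - 416348 = 251231/1041 - 416348 = -433167037/1041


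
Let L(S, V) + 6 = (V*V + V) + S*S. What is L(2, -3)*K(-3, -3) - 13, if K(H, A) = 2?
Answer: -5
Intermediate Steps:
L(S, V) = -6 + V + S² + V² (L(S, V) = -6 + ((V*V + V) + S*S) = -6 + ((V² + V) + S²) = -6 + ((V + V²) + S²) = -6 + (V + S² + V²) = -6 + V + S² + V²)
L(2, -3)*K(-3, -3) - 13 = (-6 - 3 + 2² + (-3)²)*2 - 13 = (-6 - 3 + 4 + 9)*2 - 13 = 4*2 - 13 = 8 - 13 = -5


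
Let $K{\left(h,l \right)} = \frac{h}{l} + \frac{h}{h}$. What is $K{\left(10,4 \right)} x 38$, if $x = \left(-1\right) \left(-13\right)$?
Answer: $1729$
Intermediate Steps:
$x = 13$
$K{\left(h,l \right)} = 1 + \frac{h}{l}$ ($K{\left(h,l \right)} = \frac{h}{l} + 1 = 1 + \frac{h}{l}$)
$K{\left(10,4 \right)} x 38 = \frac{10 + 4}{4} \cdot 13 \cdot 38 = \frac{1}{4} \cdot 14 \cdot 13 \cdot 38 = \frac{7}{2} \cdot 13 \cdot 38 = \frac{91}{2} \cdot 38 = 1729$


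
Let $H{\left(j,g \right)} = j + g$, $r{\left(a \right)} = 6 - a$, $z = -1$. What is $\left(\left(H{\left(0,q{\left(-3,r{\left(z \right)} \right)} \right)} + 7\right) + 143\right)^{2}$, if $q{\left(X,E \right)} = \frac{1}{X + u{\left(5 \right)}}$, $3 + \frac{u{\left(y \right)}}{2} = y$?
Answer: $22801$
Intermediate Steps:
$u{\left(y \right)} = -6 + 2 y$
$q{\left(X,E \right)} = \frac{1}{4 + X}$ ($q{\left(X,E \right)} = \frac{1}{X + \left(-6 + 2 \cdot 5\right)} = \frac{1}{X + \left(-6 + 10\right)} = \frac{1}{X + 4} = \frac{1}{4 + X}$)
$H{\left(j,g \right)} = g + j$
$\left(\left(H{\left(0,q{\left(-3,r{\left(z \right)} \right)} \right)} + 7\right) + 143\right)^{2} = \left(\left(\left(\frac{1}{4 - 3} + 0\right) + 7\right) + 143\right)^{2} = \left(\left(\left(1^{-1} + 0\right) + 7\right) + 143\right)^{2} = \left(\left(\left(1 + 0\right) + 7\right) + 143\right)^{2} = \left(\left(1 + 7\right) + 143\right)^{2} = \left(8 + 143\right)^{2} = 151^{2} = 22801$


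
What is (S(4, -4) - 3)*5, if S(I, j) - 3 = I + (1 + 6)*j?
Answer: -120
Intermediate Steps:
S(I, j) = 3 + I + 7*j (S(I, j) = 3 + (I + (1 + 6)*j) = 3 + (I + 7*j) = 3 + I + 7*j)
(S(4, -4) - 3)*5 = ((3 + 4 + 7*(-4)) - 3)*5 = ((3 + 4 - 28) - 3)*5 = (-21 - 3)*5 = -24*5 = -120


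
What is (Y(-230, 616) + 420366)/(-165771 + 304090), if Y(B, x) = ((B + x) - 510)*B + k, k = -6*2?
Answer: 448874/138319 ≈ 3.2452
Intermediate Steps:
k = -12
Y(B, x) = -12 + B*(-510 + B + x) (Y(B, x) = ((B + x) - 510)*B - 12 = (-510 + B + x)*B - 12 = B*(-510 + B + x) - 12 = -12 + B*(-510 + B + x))
(Y(-230, 616) + 420366)/(-165771 + 304090) = ((-12 + (-230)² - 510*(-230) - 230*616) + 420366)/(-165771 + 304090) = ((-12 + 52900 + 117300 - 141680) + 420366)/138319 = (28508 + 420366)*(1/138319) = 448874*(1/138319) = 448874/138319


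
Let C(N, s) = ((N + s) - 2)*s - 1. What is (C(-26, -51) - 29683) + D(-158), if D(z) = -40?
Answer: -25695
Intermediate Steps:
C(N, s) = -1 + s*(-2 + N + s) (C(N, s) = (-2 + N + s)*s - 1 = s*(-2 + N + s) - 1 = -1 + s*(-2 + N + s))
(C(-26, -51) - 29683) + D(-158) = ((-1 + (-51)**2 - 2*(-51) - 26*(-51)) - 29683) - 40 = ((-1 + 2601 + 102 + 1326) - 29683) - 40 = (4028 - 29683) - 40 = -25655 - 40 = -25695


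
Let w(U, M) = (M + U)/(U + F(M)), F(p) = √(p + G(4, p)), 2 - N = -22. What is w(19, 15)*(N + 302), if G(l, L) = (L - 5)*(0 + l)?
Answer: 6194/9 - 326*√55/9 ≈ 419.59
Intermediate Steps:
N = 24 (N = 2 - 1*(-22) = 2 + 22 = 24)
G(l, L) = l*(-5 + L) (G(l, L) = (-5 + L)*l = l*(-5 + L))
F(p) = √(-20 + 5*p) (F(p) = √(p + 4*(-5 + p)) = √(p + (-20 + 4*p)) = √(-20 + 5*p))
w(U, M) = (M + U)/(U + √(-20 + 5*M))
w(19, 15)*(N + 302) = ((15 + 19)/(19 + √5*√(-4 + 15)))*(24 + 302) = (34/(19 + √5*√11))*326 = (34/(19 + √55))*326 = 11084/(19 + √55)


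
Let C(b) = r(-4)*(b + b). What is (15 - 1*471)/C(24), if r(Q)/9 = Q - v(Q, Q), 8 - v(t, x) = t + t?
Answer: 19/360 ≈ 0.052778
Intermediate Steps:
v(t, x) = 8 - 2*t (v(t, x) = 8 - (t + t) = 8 - 2*t)
r(Q) = -72 + 27*Q (r(Q) = 9*(Q - (8 - 2*Q)) = 9*(Q + (-8 + 2*Q)) = 9*(-8 + 3*Q) = -72 + 27*Q)
C(b) = -360*b (C(b) = (-72 + 27*(-4))*(b + b) = (-72 - 108)*(2*b) = -360*b)
(15 - 1*471)/C(24) = (15 - 1*471)/((-360*24)) = (15 - 471)/(-8640) = -456*(-1/8640) = 19/360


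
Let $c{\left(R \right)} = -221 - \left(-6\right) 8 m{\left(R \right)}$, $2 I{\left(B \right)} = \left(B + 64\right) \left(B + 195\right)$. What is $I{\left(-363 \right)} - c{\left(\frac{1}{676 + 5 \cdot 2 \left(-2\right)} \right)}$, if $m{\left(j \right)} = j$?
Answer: $\frac{1038814}{41} \approx 25337.0$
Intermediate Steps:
$I{\left(B \right)} = \frac{\left(64 + B\right) \left(195 + B\right)}{2}$ ($I{\left(B \right)} = \frac{\left(B + 64\right) \left(B + 195\right)}{2} = \frac{\left(64 + B\right) \left(195 + B\right)}{2}$)
$c{\left(R \right)} = -221 + 48 R$ ($c{\left(R \right)} = -221 - \left(-6\right) 8 R = -221 - - 48 R = -221 + 48 R$)
$I{\left(-363 \right)} - c{\left(\frac{1}{676 + 5 \cdot 2 \left(-2\right)} \right)} = \left(6240 + \frac{\left(-363\right)^{2}}{2} + \frac{259}{2} \left(-363\right)\right) - \left(-221 + \frac{48}{676 + 5 \cdot 2 \left(-2\right)}\right) = \left(6240 + \frac{1}{2} \cdot 131769 - \frac{94017}{2}\right) - \left(-221 + \frac{48}{676 + 10 \left(-2\right)}\right) = \left(6240 + \frac{131769}{2} - \frac{94017}{2}\right) - \left(-221 + \frac{48}{676 - 20}\right) = 25116 - \left(-221 + \frac{48}{656}\right) = 25116 - \left(-221 + 48 \cdot \frac{1}{656}\right) = 25116 - \left(-221 + \frac{3}{41}\right) = 25116 - - \frac{9058}{41} = 25116 + \frac{9058}{41} = \frac{1038814}{41}$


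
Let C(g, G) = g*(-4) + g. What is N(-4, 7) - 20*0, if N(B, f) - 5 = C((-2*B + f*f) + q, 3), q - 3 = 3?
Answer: -184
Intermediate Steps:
q = 6 (q = 3 + 3 = 6)
C(g, G) = -3*g (C(g, G) = -4*g + g = -3*g)
N(B, f) = -13 - 3*f² + 6*B (N(B, f) = 5 - 3*((-2*B + f*f) + 6) = 5 - 3*((-2*B + f²) + 6) = 5 - 3*((f² - 2*B) + 6) = 5 - 3*(6 + f² - 2*B) = 5 + (-18 - 3*f² + 6*B) = -13 - 3*f² + 6*B)
N(-4, 7) - 20*0 = (-13 - 3*7² + 6*(-4)) - 20*0 = (-13 - 3*49 - 24) + 0 = (-13 - 147 - 24) + 0 = -184 + 0 = -184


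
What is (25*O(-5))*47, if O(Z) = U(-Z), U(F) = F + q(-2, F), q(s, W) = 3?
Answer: 9400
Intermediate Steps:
U(F) = 3 + F (U(F) = F + 3 = 3 + F)
O(Z) = 3 - Z
(25*O(-5))*47 = (25*(3 - 1*(-5)))*47 = (25*(3 + 5))*47 = (25*8)*47 = 200*47 = 9400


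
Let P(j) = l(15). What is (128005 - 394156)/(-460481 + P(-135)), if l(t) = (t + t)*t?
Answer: 266151/460031 ≈ 0.57855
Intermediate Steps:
l(t) = 2*t² (l(t) = (2*t)*t = 2*t²)
P(j) = 450 (P(j) = 2*15² = 2*225 = 450)
(128005 - 394156)/(-460481 + P(-135)) = (128005 - 394156)/(-460481 + 450) = -266151/(-460031) = -266151*(-1/460031) = 266151/460031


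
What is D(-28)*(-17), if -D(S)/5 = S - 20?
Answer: -4080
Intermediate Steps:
D(S) = 100 - 5*S (D(S) = -5*(S - 20) = -5*(-20 + S) = 100 - 5*S)
D(-28)*(-17) = (100 - 5*(-28))*(-17) = (100 + 140)*(-17) = 240*(-17) = -4080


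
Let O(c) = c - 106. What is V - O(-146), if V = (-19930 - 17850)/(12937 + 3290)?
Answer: 4051424/16227 ≈ 249.67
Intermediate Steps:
O(c) = -106 + c
V = -37780/16227 ≈ -2.3282
V - O(-146) = -37780/16227 - (-106 - 146) = -37780/16227 - 1*(-252) = -37780/16227 + 252 = 4051424/16227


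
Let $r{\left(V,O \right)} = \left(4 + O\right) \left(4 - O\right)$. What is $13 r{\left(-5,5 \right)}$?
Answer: $-117$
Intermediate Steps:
$13 r{\left(-5,5 \right)} = 13 \left(16 - 5^{2}\right) = 13 \left(16 - 25\right) = 13 \left(-9\right) = -117$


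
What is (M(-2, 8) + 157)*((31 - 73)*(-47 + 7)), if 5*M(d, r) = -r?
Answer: 261072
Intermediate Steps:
M(d, r) = -r/5 (M(d, r) = (-r)/5 = -r/5)
(M(-2, 8) + 157)*((31 - 73)*(-47 + 7)) = (-⅕*8 + 157)*((31 - 73)*(-47 + 7)) = (-8/5 + 157)*(-42*(-40)) = (777/5)*1680 = 261072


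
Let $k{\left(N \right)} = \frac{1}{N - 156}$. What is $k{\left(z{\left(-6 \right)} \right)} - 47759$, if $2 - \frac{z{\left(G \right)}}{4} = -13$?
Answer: $- \frac{4584865}{96} \approx -47759.0$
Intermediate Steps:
$z{\left(G \right)} = 60$ ($z{\left(G \right)} = 8 - -52 = 8 + 52 = 60$)
$k{\left(N \right)} = \frac{1}{-156 + N}$
$k{\left(z{\left(-6 \right)} \right)} - 47759 = \frac{1}{-156 + 60} - 47759 = \frac{1}{-96} - 47759 = - \frac{1}{96} - 47759 = - \frac{4584865}{96}$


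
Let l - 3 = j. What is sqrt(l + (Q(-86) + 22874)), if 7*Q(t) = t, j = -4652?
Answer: 23*sqrt(1687)/7 ≈ 134.95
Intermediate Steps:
l = -4649 (l = 3 - 4652 = -4649)
Q(t) = t/7
sqrt(l + (Q(-86) + 22874)) = sqrt(-4649 + ((1/7)*(-86) + 22874)) = sqrt(-4649 + (-86/7 + 22874)) = sqrt(-4649 + 160032/7) = sqrt(127489/7) = 23*sqrt(1687)/7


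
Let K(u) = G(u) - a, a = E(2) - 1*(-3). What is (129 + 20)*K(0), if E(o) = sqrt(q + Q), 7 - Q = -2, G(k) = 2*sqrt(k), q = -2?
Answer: -447 - 149*sqrt(7) ≈ -841.22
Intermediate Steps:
Q = 9 (Q = 7 - 1*(-2) = 7 + 2 = 9)
E(o) = sqrt(7) (E(o) = sqrt(-2 + 9) = sqrt(7))
a = 3 + sqrt(7) (a = sqrt(7) - 1*(-3) = sqrt(7) + 3 = 3 + sqrt(7) ≈ 5.6458)
K(u) = -3 - sqrt(7) + 2*sqrt(u) (K(u) = 2*sqrt(u) - (3 + sqrt(7)) = 2*sqrt(u) + (-3 - sqrt(7)) = -3 - sqrt(7) + 2*sqrt(u))
(129 + 20)*K(0) = (129 + 20)*(-3 - sqrt(7) + 2*sqrt(0)) = 149*(-3 - sqrt(7) + 2*0) = 149*(-3 - sqrt(7) + 0) = 149*(-3 - sqrt(7)) = -447 - 149*sqrt(7)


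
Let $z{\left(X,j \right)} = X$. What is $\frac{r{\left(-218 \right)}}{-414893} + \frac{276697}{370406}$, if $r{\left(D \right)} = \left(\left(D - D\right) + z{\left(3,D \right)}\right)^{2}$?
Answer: $\frac{114796314767}{153678856558} \approx 0.74699$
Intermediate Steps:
$r{\left(D \right)} = 9$ ($r{\left(D \right)} = \left(\left(D - D\right) + 3\right)^{2} = \left(0 + 3\right)^{2} = 3^{2} = 9$)
$\frac{r{\left(-218 \right)}}{-414893} + \frac{276697}{370406} = \frac{9}{-414893} + \frac{276697}{370406} = 9 \left(- \frac{1}{414893}\right) + 276697 \cdot \frac{1}{370406} = - \frac{9}{414893} + \frac{276697}{370406} = \frac{114796314767}{153678856558}$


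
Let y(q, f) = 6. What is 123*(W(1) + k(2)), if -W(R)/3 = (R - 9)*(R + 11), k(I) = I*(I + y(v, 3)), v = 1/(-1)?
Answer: 37392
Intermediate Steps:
v = -1
k(I) = I*(6 + I) (k(I) = I*(I + 6) = I*(6 + I))
W(R) = -3*(-9 + R)*(11 + R) (W(R) = -3*(R - 9)*(R + 11) = -3*(-9 + R)*(11 + R))
123*(W(1) + k(2)) = 123*((297 - 6*1 - 3*1²) + 2*(6 + 2)) = 123*((297 - 6 - 3*1) + 2*8) = 123*((297 - 6 - 3) + 16) = 123*(288 + 16) = 123*304 = 37392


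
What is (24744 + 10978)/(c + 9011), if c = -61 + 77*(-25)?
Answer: 35722/7025 ≈ 5.0850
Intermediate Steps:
c = -1986 (c = -61 - 1925 = -1986)
(24744 + 10978)/(c + 9011) = (24744 + 10978)/(-1986 + 9011) = 35722/7025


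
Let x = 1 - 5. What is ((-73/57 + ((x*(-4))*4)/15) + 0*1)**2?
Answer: 724201/81225 ≈ 8.9160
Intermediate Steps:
x = -4
((-73/57 + ((x*(-4))*4)/15) + 0*1)**2 = ((-73/57 + (-4*(-4)*4)/15) + 0*1)**2 = ((-73*1/57 + (16*4)*(1/15)) + 0)**2 = ((-73/57 + 64*(1/15)) + 0)**2 = ((-73/57 + 64/15) + 0)**2 = (851/285 + 0)**2 = (851/285)**2 = 724201/81225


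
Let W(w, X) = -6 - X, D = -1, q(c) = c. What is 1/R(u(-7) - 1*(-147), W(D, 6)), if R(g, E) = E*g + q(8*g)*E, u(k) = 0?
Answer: -1/15876 ≈ -6.2988e-5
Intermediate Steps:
R(g, E) = 9*E*g (R(g, E) = E*g + (8*g)*E = E*g + 8*E*g = 9*E*g)
1/R(u(-7) - 1*(-147), W(D, 6)) = 1/(9*(-6 - 1*6)*(0 - 1*(-147))) = 1/(9*(-6 - 6)*(0 + 147)) = 1/(9*(-12)*147) = 1/(-15876) = -1/15876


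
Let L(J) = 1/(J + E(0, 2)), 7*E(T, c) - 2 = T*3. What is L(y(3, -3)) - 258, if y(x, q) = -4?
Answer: -6715/26 ≈ -258.27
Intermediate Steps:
E(T, c) = 2/7 + 3*T/7 (E(T, c) = 2/7 + (T*3)/7 = 2/7 + (3*T)/7 = 2/7 + 3*T/7)
L(J) = 1/(2/7 + J) (L(J) = 1/(J + (2/7 + (3/7)*0)) = 1/(J + (2/7 + 0)) = 1/(J + 2/7) = 1/(2/7 + J))
L(y(3, -3)) - 258 = 7/(2 + 7*(-4)) - 258 = 7/(2 - 28) - 258 = 7/(-26) - 258 = 7*(-1/26) - 258 = -7/26 - 258 = -6715/26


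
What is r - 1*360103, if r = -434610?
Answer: -794713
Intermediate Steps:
r - 1*360103 = -434610 - 1*360103 = -434610 - 360103 = -794713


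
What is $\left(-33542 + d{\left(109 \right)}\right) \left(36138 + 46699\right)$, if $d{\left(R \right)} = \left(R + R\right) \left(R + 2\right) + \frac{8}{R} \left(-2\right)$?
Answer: $- \frac{84370478544}{109} \approx -7.7404 \cdot 10^{8}$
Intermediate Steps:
$d{\left(R \right)} = - \frac{16}{R} + 2 R \left(2 + R\right)$ ($d{\left(R \right)} = 2 R \left(2 + R\right) - \frac{16}{R} = - \frac{16}{R} + 2 R \left(2 + R\right)$)
$\left(-33542 + d{\left(109 \right)}\right) \left(36138 + 46699\right) = \left(-33542 + \frac{2 \left(-8 + 109^{2} \left(2 + 109\right)\right)}{109}\right) \left(36138 + 46699\right) = \left(-33542 + 2 \cdot \frac{1}{109} \left(-8 + 11881 \cdot 111\right)\right) 82837 = \left(-33542 + 2 \cdot \frac{1}{109} \left(-8 + 1318791\right)\right) 82837 = \left(-33542 + 2 \cdot \frac{1}{109} \cdot 1318783\right) 82837 = \left(-33542 + \frac{2637566}{109}\right) 82837 = \left(- \frac{1018512}{109}\right) 82837 = - \frac{84370478544}{109}$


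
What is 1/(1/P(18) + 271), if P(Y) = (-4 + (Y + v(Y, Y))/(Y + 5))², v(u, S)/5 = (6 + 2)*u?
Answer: 417316/113093165 ≈ 0.0036900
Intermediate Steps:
v(u, S) = 40*u (v(u, S) = 5*((6 + 2)*u) = 5*(8*u) = 40*u)
P(Y) = (-4 + 41*Y/(5 + Y))² (P(Y) = (-4 + (Y + 40*Y)/(Y + 5))² = (-4 + (41*Y)/(5 + Y))² = (-4 + 41*Y/(5 + Y))²)
1/(1/P(18) + 271) = 1/(1/((-20 + 37*18)²/(5 + 18)²) + 271) = 1/(1/((-20 + 666)²/23²) + 271) = 1/(1/(646²*(1/529)) + 271) = 1/(1/(417316*(1/529)) + 271) = 1/(1/(417316/529) + 271) = 1/(529/417316 + 271) = 1/(113093165/417316) = 417316/113093165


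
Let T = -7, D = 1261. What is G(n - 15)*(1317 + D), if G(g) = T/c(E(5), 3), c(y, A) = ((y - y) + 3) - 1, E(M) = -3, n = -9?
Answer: -9023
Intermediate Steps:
c(y, A) = 2 (c(y, A) = (0 + 3) - 1 = 3 - 1 = 2)
G(g) = -7/2
G(n - 15)*(1317 + D) = -7*(1317 + 1261)/2 = -7/2*2578 = -9023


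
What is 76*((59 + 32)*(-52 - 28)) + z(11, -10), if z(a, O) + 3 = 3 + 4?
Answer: -553276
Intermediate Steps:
z(a, O) = 4 (z(a, O) = -3 + (3 + 4) = -3 + 7 = 4)
76*((59 + 32)*(-52 - 28)) + z(11, -10) = 76*((59 + 32)*(-52 - 28)) + 4 = 76*(91*(-80)) + 4 = 76*(-7280) + 4 = -553280 + 4 = -553276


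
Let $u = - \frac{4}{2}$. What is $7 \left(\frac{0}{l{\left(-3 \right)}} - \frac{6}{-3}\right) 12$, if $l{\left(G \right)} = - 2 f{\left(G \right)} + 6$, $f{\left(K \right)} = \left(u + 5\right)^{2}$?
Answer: $168$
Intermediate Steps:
$u = -2$ ($u = \left(-4\right) \frac{1}{2} = -2$)
$f{\left(K \right)} = 9$ ($f{\left(K \right)} = \left(-2 + 5\right)^{2} = 3^{2} = 9$)
$l{\left(G \right)} = -12$ ($l{\left(G \right)} = \left(-2\right) 9 + 6 = -18 + 6 = -12$)
$7 \left(\frac{0}{l{\left(-3 \right)}} - \frac{6}{-3}\right) 12 = 7 \left(\frac{0}{-12} - \frac{6}{-3}\right) 12 = 7 \left(0 \left(- \frac{1}{12}\right) - -2\right) 12 = 7 \left(0 + 2\right) 12 = 7 \cdot 2 \cdot 12 = 14 \cdot 12 = 168$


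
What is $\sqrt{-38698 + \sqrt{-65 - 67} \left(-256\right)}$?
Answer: $\sqrt{-38698 - 512 i \sqrt{33}} \approx 7.4703 - 196.86 i$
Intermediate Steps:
$\sqrt{-38698 + \sqrt{-65 - 67} \left(-256\right)} = \sqrt{-38698 + \sqrt{-132} \left(-256\right)} = \sqrt{-38698 + 2 i \sqrt{33} \left(-256\right)} = \sqrt{-38698 - 512 i \sqrt{33}}$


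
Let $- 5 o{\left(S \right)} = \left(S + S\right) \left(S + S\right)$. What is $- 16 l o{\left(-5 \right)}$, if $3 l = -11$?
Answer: $- \frac{3520}{3} \approx -1173.3$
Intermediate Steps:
$l = - \frac{11}{3}$ ($l = \frac{1}{3} \left(-11\right) = - \frac{11}{3} \approx -3.6667$)
$o{\left(S \right)} = - \frac{4 S^{2}}{5}$ ($o{\left(S \right)} = - \frac{\left(S + S\right) \left(S + S\right)}{5} = - \frac{2 S 2 S}{5} = - \frac{4 S^{2}}{5}$)
$- 16 l o{\left(-5 \right)} = \left(-16\right) \left(- \frac{11}{3}\right) \left(- \frac{4 \left(-5\right)^{2}}{5}\right) = \frac{176 \left(\left(- \frac{4}{5}\right) 25\right)}{3} = \frac{176}{3} \left(-20\right) = - \frac{3520}{3}$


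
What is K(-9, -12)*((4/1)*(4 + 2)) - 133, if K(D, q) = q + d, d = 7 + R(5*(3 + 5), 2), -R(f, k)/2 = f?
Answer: -2173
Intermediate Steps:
R(f, k) = -2*f
d = -73 (d = 7 - 10*(3 + 5) = 7 - 10*8 = 7 - 2*40 = 7 - 80 = -73)
K(D, q) = -73 + q (K(D, q) = q - 73 = -73 + q)
K(-9, -12)*((4/1)*(4 + 2)) - 133 = (-73 - 12)*((4/1)*(4 + 2)) - 133 = -85*4*1*6 - 133 = -340*6 - 133 = -85*24 - 133 = -2040 - 133 = -2173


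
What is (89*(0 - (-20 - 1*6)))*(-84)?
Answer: -194376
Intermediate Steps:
(89*(0 - (-20 - 1*6)))*(-84) = (89*(0 - (-20 - 6)))*(-84) = (89*(0 - 1*(-26)))*(-84) = (89*(0 + 26))*(-84) = (89*26)*(-84) = 2314*(-84) = -194376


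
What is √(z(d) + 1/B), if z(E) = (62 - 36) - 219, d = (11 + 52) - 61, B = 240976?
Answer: I*√700462515387/60244 ≈ 13.892*I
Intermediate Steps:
d = 2 (d = 63 - 61 = 2)
z(E) = -193 (z(E) = 26 - 219 = -193)
√(z(d) + 1/B) = √(-193 + 1/240976) = √(-46508367/240976) = I*√700462515387/60244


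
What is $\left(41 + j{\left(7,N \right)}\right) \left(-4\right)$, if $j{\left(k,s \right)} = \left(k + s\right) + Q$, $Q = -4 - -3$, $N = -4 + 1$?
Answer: $-176$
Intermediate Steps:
$N = -3$
$Q = -1$ ($Q = -4 + 3 = -1$)
$j{\left(k,s \right)} = -1 + k + s$ ($j{\left(k,s \right)} = \left(k + s\right) - 1 = -1 + k + s$)
$\left(41 + j{\left(7,N \right)}\right) \left(-4\right) = \left(41 - -3\right) \left(-4\right) = \left(41 + 3\right) \left(-4\right) = 44 \left(-4\right) = -176$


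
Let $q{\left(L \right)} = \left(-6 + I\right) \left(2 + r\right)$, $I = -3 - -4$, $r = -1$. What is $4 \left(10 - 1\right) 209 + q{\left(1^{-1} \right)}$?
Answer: $7519$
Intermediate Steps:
$I = 1$ ($I = -3 + 4 = 1$)
$q{\left(L \right)} = -5$ ($q{\left(L \right)} = \left(-6 + 1\right) \left(2 - 1\right) = \left(-5\right) 1 = -5$)
$4 \left(10 - 1\right) 209 + q{\left(1^{-1} \right)} = 4 \left(10 - 1\right) 209 - 5 = 4 \cdot 9 \cdot 209 - 5 = 36 \cdot 209 - 5 = 7524 - 5 = 7519$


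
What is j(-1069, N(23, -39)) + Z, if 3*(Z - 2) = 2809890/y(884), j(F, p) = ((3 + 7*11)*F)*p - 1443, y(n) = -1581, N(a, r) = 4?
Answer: -181347777/527 ≈ -3.4411e+5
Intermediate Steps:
j(F, p) = -1443 + 80*F*p (j(F, p) = ((3 + 77)*F)*p - 1443 = (80*F)*p - 1443 = 80*F*p - 1443 = -1443 + 80*F*p)
Z = -311156/527 (Z = 2 + (2809890/(-1581))/3 = 2 + (2809890*(-1/1581))/3 = 2 + (1/3)*(-936630/527) = 2 - 312210/527 = -311156/527 ≈ -590.43)
j(-1069, N(23, -39)) + Z = (-1443 + 80*(-1069)*4) - 311156/527 = (-1443 - 342080) - 311156/527 = -343523 - 311156/527 = -181347777/527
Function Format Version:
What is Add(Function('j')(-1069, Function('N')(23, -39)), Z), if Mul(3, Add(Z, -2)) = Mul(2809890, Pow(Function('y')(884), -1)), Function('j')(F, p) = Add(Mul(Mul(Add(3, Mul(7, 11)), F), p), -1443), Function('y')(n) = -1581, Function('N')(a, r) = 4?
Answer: Rational(-181347777, 527) ≈ -3.4411e+5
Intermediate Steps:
Function('j')(F, p) = Add(-1443, Mul(80, F, p)) (Function('j')(F, p) = Add(Mul(Mul(Add(3, 77), F), p), -1443) = Add(Mul(Mul(80, F), p), -1443) = Add(Mul(80, F, p), -1443) = Add(-1443, Mul(80, F, p)))
Z = Rational(-311156, 527) (Z = Add(2, Mul(Rational(1, 3), Mul(2809890, Pow(-1581, -1)))) = Add(2, Mul(Rational(1, 3), Mul(2809890, Rational(-1, 1581)))) = Add(2, Mul(Rational(1, 3), Rational(-936630, 527))) = Add(2, Rational(-312210, 527)) = Rational(-311156, 527) ≈ -590.43)
Add(Function('j')(-1069, Function('N')(23, -39)), Z) = Add(Add(-1443, Mul(80, -1069, 4)), Rational(-311156, 527)) = Add(Add(-1443, -342080), Rational(-311156, 527)) = Add(-343523, Rational(-311156, 527)) = Rational(-181347777, 527)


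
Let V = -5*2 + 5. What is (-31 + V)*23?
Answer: -828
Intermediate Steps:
V = -5 (V = -10 + 5 = -5)
(-31 + V)*23 = (-31 - 5)*23 = -36*23 = -828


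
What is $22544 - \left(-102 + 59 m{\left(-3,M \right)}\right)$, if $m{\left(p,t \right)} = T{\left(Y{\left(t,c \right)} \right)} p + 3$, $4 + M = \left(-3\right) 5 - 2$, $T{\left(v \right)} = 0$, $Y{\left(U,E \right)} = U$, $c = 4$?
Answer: $22469$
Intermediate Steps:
$M = -21$ ($M = -4 - 17 = -21$)
$m{\left(p,t \right)} = 3$ ($m{\left(p,t \right)} = 0 p + 3 = 0 + 3 = 3$)
$22544 - \left(-102 + 59 m{\left(-3,M \right)}\right) = 22544 + \left(102 - 177\right) = 22544 - 75 = 22469$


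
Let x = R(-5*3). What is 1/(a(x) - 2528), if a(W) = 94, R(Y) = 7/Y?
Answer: -1/2434 ≈ -0.00041085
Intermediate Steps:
x = -7/15 (x = 7/((-5*3)) = 7/(-15) = 7*(-1/15) = -7/15 ≈ -0.46667)
1/(a(x) - 2528) = 1/(94 - 2528) = 1/(-2434) = -1/2434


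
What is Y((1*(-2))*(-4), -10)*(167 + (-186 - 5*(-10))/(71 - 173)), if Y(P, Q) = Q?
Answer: -5050/3 ≈ -1683.3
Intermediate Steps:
Y((1*(-2))*(-4), -10)*(167 + (-186 - 5*(-10))/(71 - 173)) = -10*(167 + (-186 - 5*(-10))/(71 - 173)) = -10*(167 + (-186 + 50)/(-102)) = -10*(167 - 136*(-1/102)) = -10*(167 + 4/3) = -10*505/3 = -5050/3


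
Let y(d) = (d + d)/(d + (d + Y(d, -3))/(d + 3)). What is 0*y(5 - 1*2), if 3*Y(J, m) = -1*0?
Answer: 0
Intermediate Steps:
Y(J, m) = 0 (Y(J, m) = (-1*0)/3 = (⅓)*0 = 0)
y(d) = 2*d/(d + d/(3 + d)) (y(d) = (d + d)/(d + (d + 0)/(d + 3)) = (2*d)/(d + d/(3 + d)) = 2*d/(d + d/(3 + d)))
0*y(5 - 1*2) = 0*(2*(3 + (5 - 1*2))/(4 + (5 - 1*2))) = 0*(2*(3 + (5 - 2))/(4 + (5 - 2))) = 0*(2*(3 + 3)/(4 + 3)) = 0*(2*6/7) = 0*(2*(⅐)*6) = 0*(12/7) = 0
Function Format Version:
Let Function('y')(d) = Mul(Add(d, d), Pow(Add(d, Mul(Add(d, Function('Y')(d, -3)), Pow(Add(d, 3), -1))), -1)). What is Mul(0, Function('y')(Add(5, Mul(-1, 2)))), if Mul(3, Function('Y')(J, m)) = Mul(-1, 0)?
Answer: 0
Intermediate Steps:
Function('Y')(J, m) = 0 (Function('Y')(J, m) = Mul(Rational(1, 3), Mul(-1, 0)) = Mul(Rational(1, 3), 0) = 0)
Function('y')(d) = Mul(2, d, Pow(Add(d, Mul(d, Pow(Add(3, d), -1))), -1)) (Function('y')(d) = Mul(Add(d, d), Pow(Add(d, Mul(Add(d, 0), Pow(Add(d, 3), -1))), -1)) = Mul(Mul(2, d), Pow(Add(d, Mul(d, Pow(Add(3, d), -1))), -1)) = Mul(2, d, Pow(Add(d, Mul(d, Pow(Add(3, d), -1))), -1)))
Mul(0, Function('y')(Add(5, Mul(-1, 2)))) = Mul(0, Mul(2, Pow(Add(4, Add(5, Mul(-1, 2))), -1), Add(3, Add(5, Mul(-1, 2))))) = Mul(0, Mul(2, Pow(Add(4, Add(5, -2)), -1), Add(3, Add(5, -2)))) = Mul(0, Mul(2, Pow(Add(4, 3), -1), Add(3, 3))) = Mul(0, Mul(2, Pow(7, -1), 6)) = Mul(0, Mul(2, Rational(1, 7), 6)) = Mul(0, Rational(12, 7)) = 0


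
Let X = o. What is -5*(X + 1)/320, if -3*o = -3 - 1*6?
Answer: -1/16 ≈ -0.062500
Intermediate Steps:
o = 3 (o = -(-3 - 1*6)/3 = -(-3 - 6)/3 = -⅓*(-9) = 3)
X = 3
-5*(X + 1)/320 = -5*(3 + 1)/320 = -5*4*(1/320) = -20*1/320 = -1/16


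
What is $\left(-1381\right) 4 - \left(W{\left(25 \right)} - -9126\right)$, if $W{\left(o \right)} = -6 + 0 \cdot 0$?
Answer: $-14644$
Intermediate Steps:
$W{\left(o \right)} = -6$ ($W{\left(o \right)} = -6 + 0 = -6$)
$\left(-1381\right) 4 - \left(W{\left(25 \right)} - -9126\right) = \left(-1381\right) 4 - \left(-6 - -9126\right) = -5524 - \left(-6 + 9126\right) = -5524 - 9120 = -14644$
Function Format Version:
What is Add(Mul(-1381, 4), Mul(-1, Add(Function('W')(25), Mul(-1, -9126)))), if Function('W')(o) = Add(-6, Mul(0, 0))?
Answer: -14644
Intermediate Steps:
Function('W')(o) = -6 (Function('W')(o) = Add(-6, 0) = -6)
Add(Mul(-1381, 4), Mul(-1, Add(Function('W')(25), Mul(-1, -9126)))) = Add(Mul(-1381, 4), Mul(-1, Add(-6, Mul(-1, -9126)))) = Add(-5524, Mul(-1, Add(-6, 9126))) = Add(-5524, Mul(-1, 9120)) = Add(-5524, -9120) = -14644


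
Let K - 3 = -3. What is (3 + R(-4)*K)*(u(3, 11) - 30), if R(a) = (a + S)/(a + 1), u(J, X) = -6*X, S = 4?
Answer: -288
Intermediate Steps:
K = 0 (K = 3 - 3 = 0)
R(a) = (4 + a)/(1 + a) (R(a) = (a + 4)/(a + 1) = (4 + a)/(1 + a))
(3 + R(-4)*K)*(u(3, 11) - 30) = (3 + ((4 - 4)/(1 - 4))*0)*(-6*11 - 30) = (3 + (0/(-3))*0)*(-66 - 30) = (3 - ⅓*0*0)*(-96) = (3 + 0*0)*(-96) = (3 + 0)*(-96) = 3*(-96) = -288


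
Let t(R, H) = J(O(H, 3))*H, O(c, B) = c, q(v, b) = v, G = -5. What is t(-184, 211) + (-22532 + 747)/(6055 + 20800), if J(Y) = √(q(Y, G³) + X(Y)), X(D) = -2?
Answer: -4357/5371 + 211*√209 ≈ 3049.6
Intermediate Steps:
J(Y) = √(-2 + Y) (J(Y) = √(Y - 2) = √(-2 + Y))
t(R, H) = H*√(-2 + H) (t(R, H) = √(-2 + H)*H = H*√(-2 + H))
t(-184, 211) + (-22532 + 747)/(6055 + 20800) = 211*√(-2 + 211) + (-22532 + 747)/(6055 + 20800) = 211*√209 - 21785/26855 = 211*√209 - 21785*1/26855 = 211*√209 - 4357/5371 = -4357/5371 + 211*√209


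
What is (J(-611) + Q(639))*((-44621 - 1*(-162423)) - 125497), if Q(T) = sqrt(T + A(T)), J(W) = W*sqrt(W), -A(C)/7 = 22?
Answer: -7695*sqrt(485) + 4701645*I*sqrt(611) ≈ -1.6946e+5 + 1.1622e+8*I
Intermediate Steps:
A(C) = -154 (A(C) = -7*22 = -154)
J(W) = W**(3/2)
Q(T) = sqrt(-154 + T) (Q(T) = sqrt(T - 154) = sqrt(-154 + T))
(J(-611) + Q(639))*((-44621 - 1*(-162423)) - 125497) = ((-611)**(3/2) + sqrt(-154 + 639))*((-44621 - 1*(-162423)) - 125497) = (-611*I*sqrt(611) + sqrt(485))*((-44621 + 162423) - 125497) = (sqrt(485) - 611*I*sqrt(611))*(117802 - 125497) = (sqrt(485) - 611*I*sqrt(611))*(-7695) = -7695*sqrt(485) + 4701645*I*sqrt(611)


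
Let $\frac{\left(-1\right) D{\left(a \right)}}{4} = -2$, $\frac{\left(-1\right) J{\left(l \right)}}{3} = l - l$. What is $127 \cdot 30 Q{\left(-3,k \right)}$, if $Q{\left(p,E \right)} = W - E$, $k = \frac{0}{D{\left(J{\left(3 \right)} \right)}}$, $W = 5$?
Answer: $19050$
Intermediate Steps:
$J{\left(l \right)} = 0$ ($J{\left(l \right)} = - 3 \left(l - l\right) = \left(-3\right) 0 = 0$)
$D{\left(a \right)} = 8$ ($D{\left(a \right)} = \left(-4\right) \left(-2\right) = 8$)
$k = 0$ ($k = \frac{0}{8} = 0 \cdot \frac{1}{8} = 0$)
$Q{\left(p,E \right)} = 5 - E$
$127 \cdot 30 Q{\left(-3,k \right)} = 127 \cdot 30 \left(5 - 0\right) = 127 \cdot 30 \left(5 + 0\right) = 127 \cdot 30 \cdot 5 = 127 \cdot 150 = 19050$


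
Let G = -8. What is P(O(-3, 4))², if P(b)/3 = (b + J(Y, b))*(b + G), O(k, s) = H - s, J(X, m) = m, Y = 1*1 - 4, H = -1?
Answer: 152100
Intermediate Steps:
Y = -3 (Y = 1 - 4 = -3)
O(k, s) = -1 - s
P(b) = 6*b*(-8 + b) (P(b) = 3*((b + b)*(b - 8)) = 3*((2*b)*(-8 + b)) = 3*(2*b*(-8 + b)) = 6*b*(-8 + b))
P(O(-3, 4))² = (6*(-1 - 1*4)*(-8 + (-1 - 1*4)))² = (6*(-1 - 4)*(-8 + (-1 - 4)))² = (6*(-5)*(-8 - 5))² = (6*(-5)*(-13))² = 390² = 152100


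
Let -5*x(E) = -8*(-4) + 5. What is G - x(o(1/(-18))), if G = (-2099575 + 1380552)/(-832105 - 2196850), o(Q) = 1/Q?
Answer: 4626658/605791 ≈ 7.6374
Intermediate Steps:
G = 719023/3028955 (G = -719023/(-3028955) = -719023*(-1/3028955) = 719023/3028955 ≈ 0.23738)
x(E) = -37/5 (x(E) = -(-8*(-4) + 5)/5 = -(32 + 5)/5 = -⅕*37 = -37/5)
G - x(o(1/(-18))) = 719023/3028955 - 1*(-37/5) = 719023/3028955 + 37/5 = 4626658/605791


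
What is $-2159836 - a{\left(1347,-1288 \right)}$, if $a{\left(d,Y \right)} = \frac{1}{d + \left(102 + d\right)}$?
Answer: $- \frac{6038901457}{2796} \approx -2.1598 \cdot 10^{6}$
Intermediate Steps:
$a{\left(d,Y \right)} = \frac{1}{102 + 2 d}$
$-2159836 - a{\left(1347,-1288 \right)} = -2159836 - \frac{1}{2 \left(51 + 1347\right)} = -2159836 - \frac{1}{2 \cdot 1398} = -2159836 - \frac{1}{2} \cdot \frac{1}{1398} = -2159836 - \frac{1}{2796} = - \frac{6038901457}{2796}$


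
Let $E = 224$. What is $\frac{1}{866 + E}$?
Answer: $\frac{1}{1090} \approx 0.00091743$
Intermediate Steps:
$\frac{1}{866 + E} = \frac{1}{866 + 224} = \frac{1}{1090}$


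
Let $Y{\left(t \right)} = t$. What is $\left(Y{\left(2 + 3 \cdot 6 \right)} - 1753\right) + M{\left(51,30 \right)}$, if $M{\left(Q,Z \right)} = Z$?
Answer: $-1703$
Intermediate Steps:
$\left(Y{\left(2 + 3 \cdot 6 \right)} - 1753\right) + M{\left(51,30 \right)} = \left(\left(2 + 3 \cdot 6\right) - 1753\right) + 30 = \left(\left(2 + 18\right) - 1753\right) + 30 = \left(20 - 1753\right) + 30 = -1733 + 30 = -1703$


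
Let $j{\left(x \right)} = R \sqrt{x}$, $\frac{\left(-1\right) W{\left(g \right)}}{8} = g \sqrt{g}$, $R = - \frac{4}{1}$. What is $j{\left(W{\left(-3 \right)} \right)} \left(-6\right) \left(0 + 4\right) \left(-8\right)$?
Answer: $- 1536 \cdot 3^{\frac{3}{4}} \left(1 + i\right) \approx -3501.3 - 3501.3 i$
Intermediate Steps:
$R = -4$ ($R = \left(-4\right) 1 = -4$)
$W{\left(g \right)} = - 8 g^{\frac{3}{2}}$ ($W{\left(g \right)} = - 8 g \sqrt{g} = - 8 g^{\frac{3}{2}}$)
$j{\left(x \right)} = - 4 \sqrt{x}$
$j{\left(W{\left(-3 \right)} \right)} \left(-6\right) \left(0 + 4\right) \left(-8\right) = - 4 \sqrt{- 8 \left(-3\right)^{\frac{3}{2}}} \left(-6\right) \left(0 + 4\right) \left(-8\right) = - 4 \sqrt{- 8 \left(- 3 i \sqrt{3}\right)} \left(-6\right) 4 \left(-8\right) = - 4 \sqrt{24 i \sqrt{3}} \left(-6\right) 4 \left(-8\right) = - 4 \cdot 2 \sqrt{2} \cdot 3^{\frac{3}{4}} \sqrt{i} \left(-6\right) 4 \left(-8\right) = - 8 \sqrt{2} \cdot 3^{\frac{3}{4}} \sqrt{i} \left(-6\right) 4 \left(-8\right) = 48 \sqrt{2} \cdot 3^{\frac{3}{4}} \sqrt{i} 4 \left(-8\right) = 192 \sqrt{2} \cdot 3^{\frac{3}{4}} \sqrt{i} \left(-8\right) = - 1536 \sqrt{2} \cdot 3^{\frac{3}{4}} \sqrt{i}$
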